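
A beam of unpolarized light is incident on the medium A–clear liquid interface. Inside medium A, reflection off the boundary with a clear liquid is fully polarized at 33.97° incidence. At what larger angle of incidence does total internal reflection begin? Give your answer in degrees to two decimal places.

tan θ_B = n₂/n₁ = tan 33.97° = 0.6737.
Total internal reflection: sin θ_c = n₂/n₁ = 0.6737.
θ_c = arcsin(0.6737) = 42.36°.

θ_c ≈ 42.36°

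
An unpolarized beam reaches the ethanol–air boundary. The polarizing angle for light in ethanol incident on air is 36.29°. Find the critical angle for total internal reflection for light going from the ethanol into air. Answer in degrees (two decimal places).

θ_c ≈ 47.25°

tan θ_B = n₂/n₁ = tan 36.29° = 0.7343.
Total internal reflection: sin θ_c = n₂/n₁ = 0.7343.
θ_c = arcsin(0.7343) = 47.25°.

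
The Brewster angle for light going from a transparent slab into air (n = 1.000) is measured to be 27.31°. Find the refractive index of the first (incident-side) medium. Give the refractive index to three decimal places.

Full polarization of the reflected beam means tan θ_B = n₂/n₁, where n₁ is the incident medium (a transparent slab).
n₁ = n₂ / tan θ_B = 1.000 / tan 27.31° = 1.937.

n ≈ 1.937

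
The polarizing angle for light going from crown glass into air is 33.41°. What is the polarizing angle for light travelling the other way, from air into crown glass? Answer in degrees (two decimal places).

The two Brewster angles are complementary: θ_B' = 90° − θ_B = 90° − 33.41° = 56.59°.

θ_B' ≈ 56.59°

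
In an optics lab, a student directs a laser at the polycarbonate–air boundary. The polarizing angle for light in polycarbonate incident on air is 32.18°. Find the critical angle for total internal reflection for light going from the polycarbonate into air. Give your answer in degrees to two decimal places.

tan θ_B = n₂/n₁ = tan 32.18° = 0.6292.
Total internal reflection: sin θ_c = n₂/n₁ = 0.6292.
θ_c = arcsin(0.6292) = 38.99°.

θ_c ≈ 38.99°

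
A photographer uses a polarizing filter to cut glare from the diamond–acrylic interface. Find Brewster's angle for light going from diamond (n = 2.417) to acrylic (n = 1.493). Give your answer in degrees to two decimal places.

θ_B ≈ 31.70°

The reflected p-component vanishes when tan θ_B = n₂/n₁.
Brewster's condition: tan θ_B = n₂/n₁ = 1.493/2.417 = 0.6177.
θ_B = arctan(0.6177) = 31.70°.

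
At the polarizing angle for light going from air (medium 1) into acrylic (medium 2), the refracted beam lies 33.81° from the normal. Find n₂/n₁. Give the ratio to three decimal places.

n₂/n₁ ≈ 1.493

At Brewster incidence θ_B = 90° − θ_t = 90° − 33.81° = 56.19°.
Then n₂/n₁ = tan θ_B = tan 56.19° = 1.493.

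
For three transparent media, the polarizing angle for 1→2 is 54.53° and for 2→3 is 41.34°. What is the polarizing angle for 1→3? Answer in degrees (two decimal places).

θ_B ≈ 51.00°

n₂/n₁ = tan 54.53° = 1.4035 and n₃/n₂ = tan 41.34° = 0.8798.
So n₃/n₁ = (n₂/n₁)(n₃/n₂) = 1.4035 × 0.8798 = 1.2347.
θ_B(1→3) = arctan(1.2347) = 51.00°.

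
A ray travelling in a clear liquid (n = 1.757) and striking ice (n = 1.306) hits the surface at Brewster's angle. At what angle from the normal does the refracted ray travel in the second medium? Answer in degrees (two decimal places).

tan θ_B = n₂/n₁ = 1.306/1.757 = 0.7433, so θ_B = 36.62°.
At Brewster's angle the reflected and refracted rays are perpendicular, so θ_t = 90° − θ_B = 90° − 36.62° = 53.38°.

θ_t ≈ 53.38°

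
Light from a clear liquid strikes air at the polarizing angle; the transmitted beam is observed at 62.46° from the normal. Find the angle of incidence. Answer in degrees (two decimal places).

Brewster's condition makes the reflected and refracted beams perpendicular: θ_B + θ_t = 90°.
So θ_B = 90° − θ_t = 90° − 62.46° = 27.54°.

θ_B ≈ 27.54°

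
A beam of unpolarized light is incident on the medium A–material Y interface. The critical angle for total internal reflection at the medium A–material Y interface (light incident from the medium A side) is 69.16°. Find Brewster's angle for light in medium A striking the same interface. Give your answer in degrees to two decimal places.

θ_B ≈ 43.06°

At the critical angle sin θ_c = n₂/n₁, giving n₂/n₁ = sin 69.16° = 0.9346.
Then tan θ_B = n₂/n₁ = 0.9346, so θ_B = arctan 0.9346 = 43.06°.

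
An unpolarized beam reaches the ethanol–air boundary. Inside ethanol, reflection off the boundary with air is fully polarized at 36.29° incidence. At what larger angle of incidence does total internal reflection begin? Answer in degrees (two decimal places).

n₂/n₁ = tan 36.29° = 0.7343; the critical angle satisfies sin θ_c = n₂/n₁.
θ_c = arcsin(0.7343) = 47.25°.

θ_c ≈ 47.25°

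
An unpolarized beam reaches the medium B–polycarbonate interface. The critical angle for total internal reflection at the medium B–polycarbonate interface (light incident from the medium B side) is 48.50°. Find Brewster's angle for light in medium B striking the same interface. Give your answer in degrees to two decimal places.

n₂/n₁ = sin θ_c = sin 48.50° = 0.7490.
tan θ_B equals the same ratio, so θ_B = arctan(0.7490) = 36.83°.

θ_B ≈ 36.83°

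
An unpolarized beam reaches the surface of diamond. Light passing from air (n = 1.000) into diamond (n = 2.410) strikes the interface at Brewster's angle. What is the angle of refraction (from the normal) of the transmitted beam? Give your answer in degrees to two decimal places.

θ_t ≈ 22.54°

θ_B = arctan(n₂/n₁) = arctan(2.410/1.000) = 67.46°.
The refracted ray is perpendicular to the reflected ray, so θ_t = 90° − θ_B = 22.54°.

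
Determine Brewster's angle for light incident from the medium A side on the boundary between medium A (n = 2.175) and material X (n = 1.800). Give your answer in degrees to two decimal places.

Here n₂/n₁ = 1.800/2.175 = 0.8276, and Brewster's law gives tan θ_B = n₂/n₁. Taking the arctangent, θ_B = 39.61°.

θ_B ≈ 39.61°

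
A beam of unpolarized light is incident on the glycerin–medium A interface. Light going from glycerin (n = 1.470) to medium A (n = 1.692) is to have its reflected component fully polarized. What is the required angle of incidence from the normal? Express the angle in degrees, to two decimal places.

θ_B ≈ 49.02°

Brewster's condition: tan θ_B = n₂/n₁ = 1.692/1.470 = 1.1510. Taking the arctangent, θ_B = 49.02°.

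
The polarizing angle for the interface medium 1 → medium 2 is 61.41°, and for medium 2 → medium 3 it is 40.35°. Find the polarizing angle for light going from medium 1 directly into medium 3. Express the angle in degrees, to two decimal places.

n₂/n₁ = tan 61.41° = 1.8349 and n₃/n₂ = tan 40.35° = 0.8496.
So n₃/n₁ = (n₂/n₁)(n₃/n₂) = 1.8349 × 0.8496 = 1.5589.
θ_B(1→3) = arctan(1.5589) = 57.32°.

θ_B ≈ 57.32°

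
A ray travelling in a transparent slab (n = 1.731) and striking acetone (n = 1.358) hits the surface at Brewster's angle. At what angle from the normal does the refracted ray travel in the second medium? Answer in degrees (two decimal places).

θ_t ≈ 51.89°

tan θ_B = n₂/n₁ = 1.358/1.731 = 0.7845, so θ_B = 38.11°.
The refracted ray is perpendicular to the reflected ray, so θ_t = 90° − θ_B = 51.89°.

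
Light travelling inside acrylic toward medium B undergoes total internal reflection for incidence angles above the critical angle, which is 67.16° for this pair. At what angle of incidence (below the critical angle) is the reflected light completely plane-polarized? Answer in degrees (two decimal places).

θ_B ≈ 42.66°

n₂/n₁ = sin θ_c = sin 67.16° = 0.9216.
tan θ_B equals the same ratio, so θ_B = arctan(0.9216) = 42.66°.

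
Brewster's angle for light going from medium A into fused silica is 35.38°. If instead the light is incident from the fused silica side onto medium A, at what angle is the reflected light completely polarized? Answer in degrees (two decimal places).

θ_B' ≈ 54.62°

The two Brewster angles are complementary: θ_B' = 90° − θ_B = 90° − 35.38° = 54.62°.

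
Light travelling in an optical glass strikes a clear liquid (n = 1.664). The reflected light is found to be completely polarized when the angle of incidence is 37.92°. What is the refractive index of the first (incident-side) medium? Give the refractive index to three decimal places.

n ≈ 2.136

At the Brewster angle, tan θ_B = n₂/n₁ with n₁ on the incident side (an optical glass) and n₂ on the transmitted side (a clear liquid).
n₁ = n₂ / tan θ_B = 1.664 / tan 37.92° = 2.136.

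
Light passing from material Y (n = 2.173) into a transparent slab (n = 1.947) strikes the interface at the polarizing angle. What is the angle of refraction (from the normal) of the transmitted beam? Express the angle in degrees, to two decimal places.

θ_t ≈ 48.14°

tan θ_B = n₂/n₁ = 1.947/2.173 = 0.8960, so θ_B = 41.86°.
At Brewster's angle the reflected and refracted rays are perpendicular, so θ_t = 90° − θ_B = 90° − 41.86° = 48.14°.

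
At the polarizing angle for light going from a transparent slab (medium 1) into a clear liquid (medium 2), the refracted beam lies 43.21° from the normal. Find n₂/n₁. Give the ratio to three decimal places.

n₂/n₁ ≈ 1.065

θ_B + θ_t = 90°, so θ_B = 90° − 43.21° = 46.79°.
tan θ_B = n₂/n₁, so n₂/n₁ = tan 46.79° = 1.065.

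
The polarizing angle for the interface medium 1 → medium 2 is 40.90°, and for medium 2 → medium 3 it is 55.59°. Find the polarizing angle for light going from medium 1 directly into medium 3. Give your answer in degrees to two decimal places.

θ_B ≈ 51.66°

tan θ_B(1→2) = n₂/n₁ = tan 40.90° = 0.8662.
tan θ_B(2→3) = n₃/n₂ = tan 55.59° = 1.4599.
So n₃/n₁ = (n₂/n₁)(n₃/n₂) = 0.8662 × 1.4599 = 1.2646.
θ_B(1→3) = arctan(1.2646) = 51.66°.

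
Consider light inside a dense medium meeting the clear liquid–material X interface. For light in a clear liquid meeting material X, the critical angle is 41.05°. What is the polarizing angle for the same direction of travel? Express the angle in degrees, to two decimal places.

n₂/n₁ = sin θ_c = sin 41.05° = 0.6567.
tan θ_B equals the same ratio, so θ_B = arctan(0.6567) = 33.29°.

θ_B ≈ 33.29°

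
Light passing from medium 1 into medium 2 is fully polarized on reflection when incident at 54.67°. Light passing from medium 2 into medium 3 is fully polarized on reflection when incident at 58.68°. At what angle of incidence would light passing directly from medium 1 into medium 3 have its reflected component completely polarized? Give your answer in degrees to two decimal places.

θ_B ≈ 66.67°

tan θ_B(1→2) = n₂/n₁ = tan 54.67° = 1.4108.
tan θ_B(2→3) = n₃/n₂ = tan 58.68° = 1.6434.
Multiplying, n₃/n₁ = 1.4108 × 1.6434 = 2.3185, and θ_B(1→3) = arctan 2.3185 = 66.67°.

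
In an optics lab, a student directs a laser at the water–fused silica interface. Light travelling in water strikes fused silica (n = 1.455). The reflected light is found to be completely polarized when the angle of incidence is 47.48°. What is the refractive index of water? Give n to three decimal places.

Full polarization of the reflected beam means tan θ_B = n₂/n₁, where n₁ is the incident medium (water).
n₁ = n₂ / tan θ_B = 1.455 / tan 47.48° = 1.334.

n ≈ 1.334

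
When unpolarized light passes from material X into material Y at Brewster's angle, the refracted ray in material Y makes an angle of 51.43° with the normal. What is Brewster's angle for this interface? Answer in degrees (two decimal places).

At Brewster's angle the reflected and refracted rays are perpendicular, so θ_B + θ_t = 90°.
So θ_B = 90° − θ_t = 90° − 51.43° = 38.57°.

θ_B ≈ 38.57°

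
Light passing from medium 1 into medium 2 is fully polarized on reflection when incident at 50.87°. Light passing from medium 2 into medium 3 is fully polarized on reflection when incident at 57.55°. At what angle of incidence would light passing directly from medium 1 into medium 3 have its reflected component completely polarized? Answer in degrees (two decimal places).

θ_B ≈ 62.65°

tan θ_B(1→2) = n₂/n₁ = tan 50.87° = 1.2292.
tan θ_B(2→3) = n₃/n₂ = tan 57.55° = 1.5727.
n₃/n₁ = 1.9332. Then tan θ_B(1→3) = n₃/n₁, so θ_B(1→3) = arctan(1.9332) = 62.65°.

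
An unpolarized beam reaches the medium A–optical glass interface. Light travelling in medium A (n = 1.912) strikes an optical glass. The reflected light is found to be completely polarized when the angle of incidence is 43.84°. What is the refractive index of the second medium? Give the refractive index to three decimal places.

At Brewster's angle, tan θ_B = n₂/n₁ with n₁ on the incident side (medium A) and n₂ on the transmitted side (an optical glass).
n₂ = n₁ tan θ_B = 1.912 × tan 43.84° = 1.836.

n ≈ 1.836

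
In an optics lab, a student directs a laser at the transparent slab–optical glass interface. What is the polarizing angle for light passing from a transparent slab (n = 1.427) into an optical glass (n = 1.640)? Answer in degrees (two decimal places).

θ_B ≈ 48.97°

tan θ_B = n₂/n₁ = 1.640/1.427 = 1.1493.
θ_B = arctan(1.1493) = 48.97°.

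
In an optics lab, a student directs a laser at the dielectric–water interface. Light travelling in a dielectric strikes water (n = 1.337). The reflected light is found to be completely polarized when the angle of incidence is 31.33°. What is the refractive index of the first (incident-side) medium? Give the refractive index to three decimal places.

Brewster's law: tan θ_B = n₂/n₁ (light incident in a dielectric, refracted into water).
n₁ = n₂ / tan θ_B = 1.337 / tan 31.33° = 2.196.

n ≈ 2.196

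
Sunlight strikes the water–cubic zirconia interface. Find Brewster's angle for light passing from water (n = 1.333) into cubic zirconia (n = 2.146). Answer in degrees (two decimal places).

θ_B ≈ 58.15°

The reflected p-component vanishes when tan θ_B = n₂/n₁.
tan θ_B = n₂/n₁ = 2.146/1.333 = 1.6099.
θ_B = arctan(1.6099) = 58.15°.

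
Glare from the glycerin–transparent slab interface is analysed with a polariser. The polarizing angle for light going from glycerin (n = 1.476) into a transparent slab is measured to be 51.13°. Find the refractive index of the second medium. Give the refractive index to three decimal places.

n ≈ 1.831

At the polarizing angle, tan θ_B = n₂/n₁ with n₁ on the incident side (glycerin) and n₂ on the transmitted side (a transparent slab).
n₂ = n₁ tan θ_B = 1.476 × tan 51.13° = 1.831.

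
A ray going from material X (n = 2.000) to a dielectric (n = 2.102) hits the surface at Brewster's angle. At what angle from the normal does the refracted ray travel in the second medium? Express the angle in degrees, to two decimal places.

tan θ_B = n₂/n₁ = 2.102/2.000 = 1.0510, so θ_B = 46.42°.
Since θ_B + θ_t = 90° at Brewster incidence, θ_t = 90° − 46.42° = 43.58°.

θ_t ≈ 43.58°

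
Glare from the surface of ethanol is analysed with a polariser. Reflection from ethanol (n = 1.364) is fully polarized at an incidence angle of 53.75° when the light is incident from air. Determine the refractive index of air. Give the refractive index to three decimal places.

n ≈ 1.000

Full polarization of the reflected beam means tan θ_B = n₂/n₁, where n₁ is the incident medium (air).
n₁ = n₂ / tan θ_B = 1.364 / tan 53.75° = 1.000.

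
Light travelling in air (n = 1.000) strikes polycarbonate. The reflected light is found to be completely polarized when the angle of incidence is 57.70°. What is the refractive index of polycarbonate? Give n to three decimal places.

Full polarization of the reflected beam means tan θ_B = n₂/n₁, where n₁ is the incident medium (air).
n₂ = n₁ tan θ_B = 1.000 × tan 57.70° = 1.582.

n ≈ 1.582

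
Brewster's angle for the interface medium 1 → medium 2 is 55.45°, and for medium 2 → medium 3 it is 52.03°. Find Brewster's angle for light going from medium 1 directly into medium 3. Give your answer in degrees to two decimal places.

n₂/n₁ = tan 55.45° = 1.4523 and n₃/n₂ = tan 52.03° = 1.2813.
n₃/n₁ = 1.8609. Then tan θ_B(1→3) = n₃/n₁, so θ_B(1→3) = arctan(1.8609) = 61.75°.

θ_B ≈ 61.75°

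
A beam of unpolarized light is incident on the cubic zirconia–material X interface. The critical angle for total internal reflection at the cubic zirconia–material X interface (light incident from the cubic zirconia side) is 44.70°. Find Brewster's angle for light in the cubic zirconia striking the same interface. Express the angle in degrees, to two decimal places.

θ_B ≈ 35.12°

sin θ_c = n₂/n₁, so n₂/n₁ = sin 44.70° = 0.7034.
Brewster: tan θ_B = n₂/n₁ = 0.7034.
θ_B = arctan(0.7034) = 35.12°.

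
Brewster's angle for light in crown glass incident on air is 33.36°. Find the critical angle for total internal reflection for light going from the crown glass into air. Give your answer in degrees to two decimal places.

θ_c ≈ 41.18°

tan θ_B = n₂/n₁ = tan 33.36° = 0.6584.
Total internal reflection: sin θ_c = n₂/n₁ = 0.6584.
θ_c = arcsin(0.6584) = 41.18°.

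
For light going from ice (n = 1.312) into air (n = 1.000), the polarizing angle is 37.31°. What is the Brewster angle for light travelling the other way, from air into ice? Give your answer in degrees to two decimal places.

θ_B' ≈ 52.69°

The two Brewster angles are complementary: θ_B' = 90° − θ_B = 90° − 37.31° = 52.69°.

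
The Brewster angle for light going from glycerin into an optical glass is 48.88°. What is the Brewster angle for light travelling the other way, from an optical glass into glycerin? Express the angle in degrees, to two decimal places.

Reversing the direction swaps n₁ and n₂, so tan θ_B' = 1/tan θ_B and θ_B' = 90° − θ_B.
Hence θ_B' = 90° − 48.88° = 41.12°.

θ_B' ≈ 41.12°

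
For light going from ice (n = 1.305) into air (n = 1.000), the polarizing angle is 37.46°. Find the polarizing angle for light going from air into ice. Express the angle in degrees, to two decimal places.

The two Brewster angles are complementary: θ_B' = 90° − θ_B = 90° − 37.46° = 52.54°.

θ_B' ≈ 52.54°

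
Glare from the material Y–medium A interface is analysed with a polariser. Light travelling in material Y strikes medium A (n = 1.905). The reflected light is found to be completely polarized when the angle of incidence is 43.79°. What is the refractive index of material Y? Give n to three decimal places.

Brewster's law: tan θ_B = n₂/n₁ (light incident in material Y, refracted into medium A).
n₁ = n₂ / tan θ_B = 1.905 / tan 43.79° = 1.987.

n ≈ 1.987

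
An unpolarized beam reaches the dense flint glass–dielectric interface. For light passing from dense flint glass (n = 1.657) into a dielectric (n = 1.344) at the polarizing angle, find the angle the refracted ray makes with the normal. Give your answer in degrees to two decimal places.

θ_t ≈ 50.95°

First find Brewster's angle: tan θ_B = 1.344/1.657 = 0.8111, giving θ_B = 39.05°.
Since θ_B + θ_t = 90° at Brewster incidence, θ_t = 90° − 39.05° = 50.95°.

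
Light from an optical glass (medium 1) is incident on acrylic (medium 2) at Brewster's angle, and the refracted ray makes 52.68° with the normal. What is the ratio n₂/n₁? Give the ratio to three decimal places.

n₂/n₁ ≈ 0.762

At Brewster incidence θ_B = 90° − θ_t = 90° − 52.68° = 37.32°.
tan θ_B = n₂/n₁, so n₂/n₁ = tan 37.32° = 0.762.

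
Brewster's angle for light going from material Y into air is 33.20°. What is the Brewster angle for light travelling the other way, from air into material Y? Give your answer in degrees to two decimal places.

θ_B' ≈ 56.80°

The two Brewster angles are complementary: θ_B' = 90° − θ_B = 90° − 33.20° = 56.80°.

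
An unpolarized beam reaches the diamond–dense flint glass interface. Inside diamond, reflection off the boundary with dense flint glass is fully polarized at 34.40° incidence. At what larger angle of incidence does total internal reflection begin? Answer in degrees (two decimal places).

tan θ_B = n₂/n₁ = tan 34.40° = 0.6847.
Total internal reflection: sin θ_c = n₂/n₁ = 0.6847.
θ_c = arcsin(0.6847) = 43.21°.

θ_c ≈ 43.21°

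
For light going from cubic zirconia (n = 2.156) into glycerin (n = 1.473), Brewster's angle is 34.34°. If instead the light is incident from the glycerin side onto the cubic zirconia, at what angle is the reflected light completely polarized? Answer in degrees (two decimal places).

The two Brewster angles are complementary: θ_B' = 90° − θ_B = 90° − 34.34° = 55.66°.

θ_B' ≈ 55.66°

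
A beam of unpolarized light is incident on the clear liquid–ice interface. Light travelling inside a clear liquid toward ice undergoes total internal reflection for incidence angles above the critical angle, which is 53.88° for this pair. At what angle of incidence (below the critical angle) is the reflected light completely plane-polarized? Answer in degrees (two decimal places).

n₂/n₁ = sin θ_c = sin 53.88° = 0.8078.
tan θ_B equals the same ratio, so θ_B = arctan(0.8078) = 38.93°.

θ_B ≈ 38.93°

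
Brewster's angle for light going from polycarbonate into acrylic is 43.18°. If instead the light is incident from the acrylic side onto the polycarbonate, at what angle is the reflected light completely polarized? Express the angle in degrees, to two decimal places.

θ_B' ≈ 46.82°

Reversing the direction swaps n₁ and n₂, so tan θ_B' = 1/tan θ_B and θ_B' = 90° − θ_B.
Hence θ_B' = 90° − 43.18° = 46.82°.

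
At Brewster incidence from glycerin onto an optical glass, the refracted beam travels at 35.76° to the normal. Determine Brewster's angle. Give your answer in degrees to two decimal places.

θ_B ≈ 54.24°

Since the reflected and refracted rays are at right angles at the polarizing angle, θ_B + θ_t = 90°.
So θ_B = 90° − θ_t = 90° − 35.76° = 54.24°.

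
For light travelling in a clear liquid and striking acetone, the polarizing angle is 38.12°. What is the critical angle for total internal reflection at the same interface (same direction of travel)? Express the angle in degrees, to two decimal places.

n₂/n₁ = tan 38.12° = 0.7847; the critical angle satisfies sin θ_c = n₂/n₁.
θ_c = arcsin(0.7847) = 51.69°.

θ_c ≈ 51.69°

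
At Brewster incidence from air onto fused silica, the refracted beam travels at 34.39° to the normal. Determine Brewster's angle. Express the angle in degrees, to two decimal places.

At Brewster's angle the reflected and refracted rays are perpendicular, so θ_B + θ_t = 90°.
So θ_B = 90° − θ_t = 90° − 34.39° = 55.61°.

θ_B ≈ 55.61°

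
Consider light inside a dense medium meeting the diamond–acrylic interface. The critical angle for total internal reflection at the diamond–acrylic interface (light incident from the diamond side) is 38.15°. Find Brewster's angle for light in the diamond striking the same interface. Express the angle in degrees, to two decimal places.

θ_B ≈ 31.70°

sin θ_c = n₂/n₁, so n₂/n₁ = sin 38.15° = 0.6177.
Brewster: tan θ_B = n₂/n₁ = 0.6177.
θ_B = arctan(0.6177) = 31.70°.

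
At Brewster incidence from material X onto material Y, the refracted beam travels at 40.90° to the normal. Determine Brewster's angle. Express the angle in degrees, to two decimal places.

θ_B ≈ 49.10°

Since the reflected and refracted rays are at right angles at the polarizing angle, θ_B + θ_t = 90°.
So θ_B = 90° − θ_t = 90° − 40.90° = 49.10°.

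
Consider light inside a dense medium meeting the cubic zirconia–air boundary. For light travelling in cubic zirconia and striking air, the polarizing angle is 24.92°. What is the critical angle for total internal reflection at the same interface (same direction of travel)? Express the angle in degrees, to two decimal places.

n₂/n₁ = tan 24.92° = 0.4646; the critical angle satisfies sin θ_c = n₂/n₁.
θ_c = arcsin(0.4646) = 27.68°.

θ_c ≈ 27.68°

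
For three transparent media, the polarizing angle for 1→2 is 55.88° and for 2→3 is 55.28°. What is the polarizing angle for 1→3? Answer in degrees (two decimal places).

θ_B ≈ 64.85°

Each Brewster angle gives a ratio: n₂/n₁ = tan 55.88° = 1.4759, n₃/n₂ = tan 55.28° = 1.4431.
Multiplying, n₃/n₁ = 1.4759 × 1.4431 = 2.1299, and θ_B(1→3) = arctan 2.1299 = 64.85°.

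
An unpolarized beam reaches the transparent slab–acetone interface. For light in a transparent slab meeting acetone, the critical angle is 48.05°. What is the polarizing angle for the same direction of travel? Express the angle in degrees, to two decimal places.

θ_B ≈ 36.64°

n₂/n₁ = sin θ_c = sin 48.05° = 0.7437.
tan θ_B equals the same ratio, so θ_B = arctan(0.7437) = 36.64°.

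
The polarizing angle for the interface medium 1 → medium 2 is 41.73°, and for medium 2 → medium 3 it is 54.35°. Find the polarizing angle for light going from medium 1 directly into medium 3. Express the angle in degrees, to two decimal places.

tan θ_B(1→2) = n₂/n₁ = tan 41.73° = 0.8919.
tan θ_B(2→3) = n₃/n₂ = tan 54.35° = 1.3942.
So n₃/n₁ = (n₂/n₁)(n₃/n₂) = 0.8919 × 1.3942 = 1.2435.
θ_B(1→3) = arctan(1.2435) = 51.19°.

θ_B ≈ 51.19°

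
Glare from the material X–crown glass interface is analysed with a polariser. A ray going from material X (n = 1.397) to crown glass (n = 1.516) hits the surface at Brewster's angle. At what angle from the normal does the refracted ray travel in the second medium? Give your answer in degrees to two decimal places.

θ_t ≈ 42.66°

θ_B = arctan(n₂/n₁) = arctan(1.516/1.397) = 47.34°.
At Brewster's angle the reflected and refracted rays are perpendicular, so θ_t = 90° − θ_B = 90° − 47.34° = 42.66°.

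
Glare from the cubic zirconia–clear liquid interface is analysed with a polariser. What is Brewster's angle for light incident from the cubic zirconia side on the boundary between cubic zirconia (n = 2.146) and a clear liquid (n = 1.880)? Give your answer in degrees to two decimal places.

θ_B ≈ 41.22°

Brewster's condition: tan θ_B = n₂/n₁ = 1.880/2.146 = 0.8760. Taking the arctangent, θ_B = 41.22°.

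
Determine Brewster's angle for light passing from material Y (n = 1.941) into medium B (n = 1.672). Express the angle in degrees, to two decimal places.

Brewster's condition: tan θ_B = n₂/n₁ = 1.672/1.941 = 0.8614. Taking the arctangent, θ_B = 40.74°.

θ_B ≈ 40.74°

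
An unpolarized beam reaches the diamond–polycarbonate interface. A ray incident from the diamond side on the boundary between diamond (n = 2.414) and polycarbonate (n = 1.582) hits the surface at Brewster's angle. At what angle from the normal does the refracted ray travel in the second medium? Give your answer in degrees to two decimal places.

First find Brewster's angle: tan θ_B = 1.582/2.414 = 0.6553, giving θ_B = 33.24°.
At Brewster's angle the reflected and refracted rays are perpendicular, so θ_t = 90° − θ_B = 90° − 33.24° = 56.76°.

θ_t ≈ 56.76°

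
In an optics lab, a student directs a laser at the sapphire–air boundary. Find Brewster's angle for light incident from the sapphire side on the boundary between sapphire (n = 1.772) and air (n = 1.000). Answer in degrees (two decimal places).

θ_B ≈ 29.44°

Brewster's condition: tan θ_B = n₂/n₁ = 1.000/1.772 = 0.5643. Taking the arctangent, θ_B = 29.44°.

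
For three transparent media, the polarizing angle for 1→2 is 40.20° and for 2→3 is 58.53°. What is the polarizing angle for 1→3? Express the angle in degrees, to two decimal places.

θ_B ≈ 54.08°

Each Brewster angle gives a ratio: n₂/n₁ = tan 40.20° = 0.8451, n₃/n₂ = tan 58.53° = 1.6338.
So n₃/n₁ = (n₂/n₁)(n₃/n₂) = 0.8451 × 1.6338 = 1.3806.
θ_B(1→3) = arctan(1.3806) = 54.08°.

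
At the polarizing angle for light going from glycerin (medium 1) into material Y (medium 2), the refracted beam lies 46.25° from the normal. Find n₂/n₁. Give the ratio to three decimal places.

At Brewster incidence θ_B = 90° − θ_t = 90° − 46.25° = 43.75°.
Then n₂/n₁ = tan θ_B = tan 43.75° = 0.957.

n₂/n₁ ≈ 0.957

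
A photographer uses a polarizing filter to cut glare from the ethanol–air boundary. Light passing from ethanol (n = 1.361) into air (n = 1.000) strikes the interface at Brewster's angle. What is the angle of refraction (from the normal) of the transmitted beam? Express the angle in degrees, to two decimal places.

θ_t ≈ 53.69°

tan θ_B = n₂/n₁ = 1.000/1.361 = 0.7348, so θ_B = 36.31°.
The refracted ray is perpendicular to the reflected ray, so θ_t = 90° − θ_B = 53.69°.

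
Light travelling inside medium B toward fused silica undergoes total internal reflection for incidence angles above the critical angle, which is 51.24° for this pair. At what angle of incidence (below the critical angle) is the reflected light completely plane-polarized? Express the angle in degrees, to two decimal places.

n₂/n₁ = sin θ_c = sin 51.24° = 0.7798.
tan θ_B equals the same ratio, so θ_B = arctan(0.7798) = 37.95°.

θ_B ≈ 37.95°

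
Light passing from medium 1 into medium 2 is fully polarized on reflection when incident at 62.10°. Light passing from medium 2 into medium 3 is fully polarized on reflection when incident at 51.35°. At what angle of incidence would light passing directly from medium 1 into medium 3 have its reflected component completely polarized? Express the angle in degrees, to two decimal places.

θ_B ≈ 67.05°

n₂/n₁ = tan 62.10° = 1.8887 and n₃/n₂ = tan 51.35° = 1.2504.
So n₃/n₁ = (n₂/n₁)(n₃/n₂) = 1.8887 × 1.2504 = 2.3617.
θ_B(1→3) = arctan(2.3617) = 67.05°.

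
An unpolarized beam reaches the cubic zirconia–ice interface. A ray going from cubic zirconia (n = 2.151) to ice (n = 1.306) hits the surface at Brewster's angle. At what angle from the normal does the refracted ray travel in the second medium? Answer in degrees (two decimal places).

tan θ_B = n₂/n₁ = 1.306/2.151 = 0.6072, so θ_B = 31.26°.
The refracted ray is perpendicular to the reflected ray, so θ_t = 90° − θ_B = 58.74°.

θ_t ≈ 58.74°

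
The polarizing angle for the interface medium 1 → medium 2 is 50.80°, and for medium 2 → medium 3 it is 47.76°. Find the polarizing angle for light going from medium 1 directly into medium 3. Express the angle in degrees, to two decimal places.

θ_B ≈ 53.48°

n₂/n₁ = tan 50.80° = 1.2261 and n₃/n₂ = tan 47.76° = 1.1013.
Multiplying, n₃/n₁ = 1.2261 × 1.1013 = 1.3503, and θ_B(1→3) = arctan 1.3503 = 53.48°.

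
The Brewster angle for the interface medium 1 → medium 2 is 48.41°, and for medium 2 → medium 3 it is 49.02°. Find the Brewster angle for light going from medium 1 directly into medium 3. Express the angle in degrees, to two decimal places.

θ_B ≈ 52.37°

Each Brewster angle gives a ratio: n₂/n₁ = tan 48.41° = 1.1267, n₃/n₂ = tan 49.02° = 1.1512.
Multiplying, n₃/n₁ = 1.1267 × 1.1512 = 1.2971, and θ_B(1→3) = arctan 1.2971 = 52.37°.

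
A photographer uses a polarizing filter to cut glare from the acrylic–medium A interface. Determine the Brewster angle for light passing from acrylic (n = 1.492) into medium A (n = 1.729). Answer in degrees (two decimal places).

Brewster's condition: tan θ_B = n₂/n₁ = 1.729/1.492 = 1.1588.
So θ_B = arctan 1.1588 = 49.21°.

θ_B ≈ 49.21°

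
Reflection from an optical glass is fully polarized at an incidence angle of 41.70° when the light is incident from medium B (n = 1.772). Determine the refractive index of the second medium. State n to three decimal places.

At the polarizing angle, tan θ_B = n₂/n₁ with n₁ on the incident side (medium B) and n₂ on the transmitted side (an optical glass).
n₂ = n₁ tan θ_B = 1.772 × tan 41.70° = 1.579.

n ≈ 1.579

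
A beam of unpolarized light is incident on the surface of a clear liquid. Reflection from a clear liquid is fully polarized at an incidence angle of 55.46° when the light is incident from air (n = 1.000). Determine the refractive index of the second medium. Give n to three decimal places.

n ≈ 1.453

Full polarization of the reflected beam means tan θ_B = n₂/n₁, where n₁ is the incident medium (air).
n₂ = n₁ tan θ_B = 1.000 × tan 55.46° = 1.453.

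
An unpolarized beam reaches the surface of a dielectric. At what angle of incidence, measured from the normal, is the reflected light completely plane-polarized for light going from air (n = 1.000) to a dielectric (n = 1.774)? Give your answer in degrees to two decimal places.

θ_B ≈ 60.59°

Here n₂/n₁ = 1.774/1.000 = 1.7740, and Brewster's law gives tan θ_B = n₂/n₁.
So θ_B = arctan 1.7740 = 60.59°.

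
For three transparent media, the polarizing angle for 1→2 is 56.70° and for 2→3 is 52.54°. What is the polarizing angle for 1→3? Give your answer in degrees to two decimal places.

tan θ_B(1→2) = n₂/n₁ = tan 56.70° = 1.5224.
tan θ_B(2→3) = n₃/n₂ = tan 52.54° = 1.3051.
Multiplying, n₃/n₁ = 1.5224 × 1.3051 = 1.9868, and θ_B(1→3) = arctan 1.9868 = 63.28°.

θ_B ≈ 63.28°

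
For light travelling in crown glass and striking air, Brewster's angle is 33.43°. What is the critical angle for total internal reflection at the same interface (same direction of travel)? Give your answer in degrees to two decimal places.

θ_c ≈ 41.31°

tan θ_B = n₂/n₁ = tan 33.43° = 0.6601.
Total internal reflection: sin θ_c = n₂/n₁ = 0.6601.
θ_c = arcsin(0.6601) = 41.31°.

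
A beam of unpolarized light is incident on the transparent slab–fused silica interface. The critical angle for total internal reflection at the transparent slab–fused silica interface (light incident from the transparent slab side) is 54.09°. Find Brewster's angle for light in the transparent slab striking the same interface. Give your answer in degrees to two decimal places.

θ_B ≈ 39.01°

At the critical angle sin θ_c = n₂/n₁, giving n₂/n₁ = sin 54.09° = 0.8099.
Then tan θ_B = n₂/n₁ = 0.8099, so θ_B = arctan 0.8099 = 39.01°.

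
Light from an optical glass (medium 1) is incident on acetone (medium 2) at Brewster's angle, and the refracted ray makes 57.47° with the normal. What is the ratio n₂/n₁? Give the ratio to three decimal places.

At Brewster incidence θ_B = 90° − θ_t = 90° − 57.47° = 32.53°.
Then n₂/n₁ = tan θ_B = tan 32.53° = 0.638.

n₂/n₁ ≈ 0.638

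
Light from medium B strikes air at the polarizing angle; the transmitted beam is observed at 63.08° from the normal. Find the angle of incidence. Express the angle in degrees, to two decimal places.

θ_B ≈ 26.92°

At Brewster's angle the reflected and refracted rays are perpendicular, so θ_B + θ_t = 90°.
So θ_B = 90° − θ_t = 90° − 63.08° = 26.92°.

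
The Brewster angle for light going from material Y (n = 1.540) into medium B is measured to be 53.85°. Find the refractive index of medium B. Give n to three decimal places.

n ≈ 2.108

At the Brewster angle, tan θ_B = n₂/n₁ with n₁ on the incident side (material Y) and n₂ on the transmitted side (medium B).
n₂ = n₁ tan θ_B = 1.540 × tan 53.85° = 2.108.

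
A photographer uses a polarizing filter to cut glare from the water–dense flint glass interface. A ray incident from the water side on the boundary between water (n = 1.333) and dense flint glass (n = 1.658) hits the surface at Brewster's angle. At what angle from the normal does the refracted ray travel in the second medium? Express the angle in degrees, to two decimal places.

θ_B = arctan(n₂/n₁) = arctan(1.658/1.333) = 51.20°.
Since θ_B + θ_t = 90° at Brewster incidence, θ_t = 90° − 51.20° = 38.80°.

θ_t ≈ 38.80°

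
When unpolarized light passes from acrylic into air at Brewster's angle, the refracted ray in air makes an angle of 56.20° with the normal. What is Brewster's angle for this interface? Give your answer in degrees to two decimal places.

Since the reflected and refracted rays are at right angles at the polarizing angle, θ_B + θ_t = 90°.
So θ_B = 90° − θ_t = 90° − 56.20° = 33.80°.

θ_B ≈ 33.80°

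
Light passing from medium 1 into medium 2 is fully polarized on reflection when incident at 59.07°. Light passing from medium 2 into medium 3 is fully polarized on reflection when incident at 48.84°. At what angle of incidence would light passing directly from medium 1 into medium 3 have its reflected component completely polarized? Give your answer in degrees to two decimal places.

θ_B ≈ 62.35°

Each Brewster angle gives a ratio: n₂/n₁ = tan 59.07° = 1.6689, n₃/n₂ = tan 48.84° = 1.1439.
n₃/n₁ = 1.9091. Then tan θ_B(1→3) = n₃/n₁, so θ_B(1→3) = arctan(1.9091) = 62.35°.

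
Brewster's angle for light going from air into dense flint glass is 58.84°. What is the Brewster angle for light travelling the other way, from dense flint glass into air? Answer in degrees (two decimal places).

Reversing the direction swaps n₁ and n₂, so tan θ_B' = 1/tan θ_B and θ_B' = 90° − θ_B.
Hence θ_B' = 90° − 58.84° = 31.16°.

θ_B' ≈ 31.16°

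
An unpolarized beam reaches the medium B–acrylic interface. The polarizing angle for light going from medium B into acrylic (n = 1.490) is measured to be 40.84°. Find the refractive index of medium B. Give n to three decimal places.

n ≈ 1.724

Full polarization of the reflected beam means tan θ_B = n₂/n₁, where n₁ is the incident medium (medium B).
n₁ = n₂ / tan θ_B = 1.490 / tan 40.84° = 1.724.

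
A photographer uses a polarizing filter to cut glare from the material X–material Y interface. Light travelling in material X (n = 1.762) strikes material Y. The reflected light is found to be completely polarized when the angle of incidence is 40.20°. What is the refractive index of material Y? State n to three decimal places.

n ≈ 1.489

At Brewster's angle, tan θ_B = n₂/n₁ with n₁ on the incident side (material X) and n₂ on the transmitted side (material Y).
n₂ = n₁ tan θ_B = 1.762 × tan 40.20° = 1.489.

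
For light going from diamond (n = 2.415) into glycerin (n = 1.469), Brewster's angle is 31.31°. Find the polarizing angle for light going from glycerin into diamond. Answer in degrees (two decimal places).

θ_B' ≈ 58.69°

tan θ_B' = n₁/n₂ = 1/tan θ_B, so θ_B' = 90° − θ_B.
θ_B' = 90° − 31.31° = 58.69°.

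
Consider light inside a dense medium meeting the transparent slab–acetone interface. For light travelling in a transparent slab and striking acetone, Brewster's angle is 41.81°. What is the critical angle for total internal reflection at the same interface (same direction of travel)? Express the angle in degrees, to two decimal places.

θ_c ≈ 63.43°

tan θ_B = n₂/n₁ = tan 41.81° = 0.8944.
Total internal reflection: sin θ_c = n₂/n₁ = 0.8944.
θ_c = arcsin(0.8944) = 63.43°.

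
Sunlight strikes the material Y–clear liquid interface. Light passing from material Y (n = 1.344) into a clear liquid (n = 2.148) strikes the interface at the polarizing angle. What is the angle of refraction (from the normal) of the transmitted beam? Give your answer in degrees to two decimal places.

tan θ_B = n₂/n₁ = 2.148/1.344 = 1.5982, so θ_B = 57.97°.
Since θ_B + θ_t = 90° at Brewster incidence, θ_t = 90° − 57.97° = 32.03°.

θ_t ≈ 32.03°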